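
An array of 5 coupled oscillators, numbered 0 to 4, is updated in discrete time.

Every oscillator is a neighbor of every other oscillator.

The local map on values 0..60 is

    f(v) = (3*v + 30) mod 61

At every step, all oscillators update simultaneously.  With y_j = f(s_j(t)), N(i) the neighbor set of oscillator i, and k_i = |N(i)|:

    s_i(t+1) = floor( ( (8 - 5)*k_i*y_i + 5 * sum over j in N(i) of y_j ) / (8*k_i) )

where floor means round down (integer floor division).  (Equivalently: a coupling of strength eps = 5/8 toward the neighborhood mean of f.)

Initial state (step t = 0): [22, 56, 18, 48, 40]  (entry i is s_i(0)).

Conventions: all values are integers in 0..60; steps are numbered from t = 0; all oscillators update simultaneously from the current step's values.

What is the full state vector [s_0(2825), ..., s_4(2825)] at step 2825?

Simulating step by step:
t=0: [22, 56, 18, 48, 40]
t=1: [31, 27, 28, 35, 30]
t=2: [27, 38, 39, 30, 40]
t=3: [39, 33, 34, 41, 34]
t=4: [18, 14, 15, 19, 15]
t=5: [18, 16, 16, 19, 16]
t=6: [20, 19, 19, 21, 19]
t=7: [28, 27, 27, 28, 27]
t=8: [51, 50, 50, 51, 50]
t=9: [27, 39, 39, 27, 39]
t=10: [38, 32, 32, 38, 32]
t=11: [13, 9, 9, 13, 9]
t=12: [30, 41, 41, 30, 41]
t=13: [45, 39, 39, 45, 39]
t=14: [34, 30, 30, 34, 30]
t=15: [32, 43, 43, 32, 43]
t=16: [19, 26, 26, 19, 26]
t=17: [35, 40, 40, 35, 40]
t=18: [20, 23, 23, 20, 23]
t=19: [33, 35, 35, 33, 35]
t=20: [9, 11, 11, 9, 11]
t=21: [31, 19, 19, 31, 19]
t=22: [12, 18, 18, 12, 18]
t=23: [13, 17, 17, 13, 17]
t=24: [13, 16, 16, 13, 16]
t=25: [12, 14, 14, 12, 14]
t=26: [7, 9, 9, 7, 9]
t=27: [53, 55, 55, 53, 55]
t=28: [8, 10, 10, 8, 10]
t=29: [56, 58, 58, 56, 58]
t=30: [17, 19, 19, 17, 19]
t=31: [22, 24, 24, 22, 24]
t=32: [37, 39, 39, 37, 39]
t=33: [21, 23, 23, 21, 23]
t=34: [34, 36, 36, 34, 36]
t=35: [12, 14, 14, 12, 14]

Answer: [12, 14, 14, 12, 14]
Key observation: The state at step 25, [12, 14, 14, 12, 14], reappears at step 35: the system is in a cycle of period 10 from step 25 on.  Therefore the state at step 2825 equals the state at step 25 + ((2825 - 25) mod 10) = 25, which is [12, 14, 14, 12, 14].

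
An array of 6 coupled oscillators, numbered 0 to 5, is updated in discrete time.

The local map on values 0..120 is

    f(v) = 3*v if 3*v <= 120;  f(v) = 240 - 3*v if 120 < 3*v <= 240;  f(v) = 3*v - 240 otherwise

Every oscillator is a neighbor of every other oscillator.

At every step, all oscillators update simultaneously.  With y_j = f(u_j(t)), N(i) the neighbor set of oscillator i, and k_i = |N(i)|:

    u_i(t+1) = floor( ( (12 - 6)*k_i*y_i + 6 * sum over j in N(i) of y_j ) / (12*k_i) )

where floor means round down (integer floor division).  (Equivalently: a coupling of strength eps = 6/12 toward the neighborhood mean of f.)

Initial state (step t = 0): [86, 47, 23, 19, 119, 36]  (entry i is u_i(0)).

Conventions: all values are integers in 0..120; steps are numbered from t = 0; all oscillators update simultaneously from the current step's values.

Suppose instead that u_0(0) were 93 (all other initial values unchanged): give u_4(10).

Answer: u_4(10) = 30
Key observation: This trace re-runs the system from the modified initial state.

Derivation:
t=0: [93, 47, 23, 19, 119, 36]
t=1: [64, 88, 76, 71, 95, 92]
t=2: [38, 28, 24, 30, 37, 33]
t=3: [102, 90, 85, 93, 101, 96]
t=4: [52, 38, 32, 41, 51, 45]
t=5: [93, 105, 98, 107, 95, 102]
t=6: [51, 66, 57, 68, 54, 62]
t=7: [71, 53, 64, 51, 67, 58]
t=8: [45, 67, 54, 69, 50, 61]
t=9: [82, 55, 71, 53, 76, 63]
t=10: [27, 55, 36, 57, 30, 45]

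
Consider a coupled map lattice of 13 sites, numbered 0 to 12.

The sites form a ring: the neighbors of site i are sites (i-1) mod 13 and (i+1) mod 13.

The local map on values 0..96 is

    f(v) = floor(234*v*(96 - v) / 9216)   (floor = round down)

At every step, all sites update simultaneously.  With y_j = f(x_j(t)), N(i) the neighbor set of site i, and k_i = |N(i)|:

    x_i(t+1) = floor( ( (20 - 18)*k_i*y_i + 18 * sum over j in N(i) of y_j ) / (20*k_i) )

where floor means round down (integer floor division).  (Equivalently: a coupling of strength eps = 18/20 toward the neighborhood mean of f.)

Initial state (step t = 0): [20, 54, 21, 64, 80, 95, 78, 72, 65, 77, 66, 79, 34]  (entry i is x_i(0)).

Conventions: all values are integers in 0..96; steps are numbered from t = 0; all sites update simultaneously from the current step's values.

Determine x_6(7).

Simulating step by step:
t=0: [20, 54, 21, 64, 80, 95, 78, 72, 65, 77, 66, 79, 34]
t=1: [53, 40, 52, 37, 27, 30, 23, 43, 41, 49, 36, 49, 37]
t=2: [55, 57, 55, 52, 51, 45, 52, 50, 57, 55, 57, 54, 57]
t=3: [56, 56, 57, 57, 58, 58, 58, 57, 57, 56, 56, 56, 56]
t=4: [56, 56, 56, 55, 55, 55, 55, 55, 56, 56, 56, 56, 56]
t=5: [56, 56, 56, 56, 57, 57, 57, 56, 56, 56, 56, 56, 56]
t=6: [56, 56, 56, 56, 56, 56, 56, 56, 56, 56, 56, 56, 56]
t=7: [56, 56, 56, 56, 56, 56, 56, 56, 56, 56, 56, 56, 56]

Answer: x_6(7) = 56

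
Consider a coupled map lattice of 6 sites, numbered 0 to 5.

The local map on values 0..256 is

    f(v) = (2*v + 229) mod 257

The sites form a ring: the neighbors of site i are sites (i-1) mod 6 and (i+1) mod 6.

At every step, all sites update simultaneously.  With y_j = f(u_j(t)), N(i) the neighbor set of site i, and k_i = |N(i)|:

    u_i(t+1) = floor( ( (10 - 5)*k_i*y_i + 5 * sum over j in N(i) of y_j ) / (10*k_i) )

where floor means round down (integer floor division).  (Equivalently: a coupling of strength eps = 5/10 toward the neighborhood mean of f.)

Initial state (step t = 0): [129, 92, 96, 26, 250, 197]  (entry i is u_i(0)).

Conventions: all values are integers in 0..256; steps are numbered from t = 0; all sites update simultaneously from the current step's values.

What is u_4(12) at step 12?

Simulating step by step:
t=0: [129, 92, 96, 26, 250, 197]
t=1: [181, 176, 127, 106, 140, 165]
t=2: [66, 109, 175, 211, 183, 104]
t=3: [144, 137, 114, 105, 119, 136]
t=4: [124, 173, 207, 193, 211, 175]
t=5: [141, 117, 105, 117, 110, 121]
t=6: [232, 212, 194, 196, 201, 218]
t=7: [162, 140, 113, 108, 123, 149]
t=8: [85, 185, 209, 198, 159, 70]
t=9: [120, 111, 115, 97, 72, 99]
t=10: [197, 200, 191, 162, 142, 167]
t=11: [95, 109, 87, 107, 150, 115]
t=12: [179, 172, 167, 133, 104, 145]

Answer: u_4(12) = 104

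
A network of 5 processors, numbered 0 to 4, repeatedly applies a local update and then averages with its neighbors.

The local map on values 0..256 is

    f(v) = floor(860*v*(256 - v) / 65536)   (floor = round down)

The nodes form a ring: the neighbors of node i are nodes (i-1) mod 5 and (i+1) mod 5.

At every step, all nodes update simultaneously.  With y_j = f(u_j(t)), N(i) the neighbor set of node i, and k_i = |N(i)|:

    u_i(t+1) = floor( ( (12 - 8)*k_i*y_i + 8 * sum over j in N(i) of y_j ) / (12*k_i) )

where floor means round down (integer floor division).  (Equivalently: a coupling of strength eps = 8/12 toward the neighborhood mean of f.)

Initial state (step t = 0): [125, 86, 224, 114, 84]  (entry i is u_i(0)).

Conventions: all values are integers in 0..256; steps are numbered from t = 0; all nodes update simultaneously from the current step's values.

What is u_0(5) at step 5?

Answer: u_0(5) = 191

Derivation:
t=0: [125, 86, 224, 114, 84]
t=1: [198, 166, 165, 165, 205]
t=2: [161, 181, 196, 177, 161]
t=3: [192, 177, 171, 179, 194]
t=4: [167, 178, 184, 175, 166]
t=5: [191, 183, 180, 185, 192]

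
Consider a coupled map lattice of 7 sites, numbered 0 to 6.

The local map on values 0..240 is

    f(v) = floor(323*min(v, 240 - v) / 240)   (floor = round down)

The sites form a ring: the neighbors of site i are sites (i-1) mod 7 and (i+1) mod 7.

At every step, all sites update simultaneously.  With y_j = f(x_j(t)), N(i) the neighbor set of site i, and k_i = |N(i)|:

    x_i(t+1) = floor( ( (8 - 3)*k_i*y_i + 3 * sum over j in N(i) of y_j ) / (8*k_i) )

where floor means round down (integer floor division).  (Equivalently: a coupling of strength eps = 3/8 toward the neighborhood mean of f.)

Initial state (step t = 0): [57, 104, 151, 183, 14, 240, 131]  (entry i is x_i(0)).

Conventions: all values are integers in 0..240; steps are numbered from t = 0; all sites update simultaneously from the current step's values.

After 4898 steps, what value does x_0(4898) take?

Answer: x_0(4898) = 145
Key observation: The state at step 31, [128, 114, 117, 137, 155, 156, 148], reappears at step 35: the system is in a cycle of period 4 from step 31 on.  Therefore the state at step 4898 equals the state at step 31 + ((4898 - 31) mod 4) = 34, which is [145, 157, 155, 137, 120, 116, 126].

Derivation:
t=0: [57, 104, 151, 183, 14, 240, 131]
t=1: [100, 123, 114, 73, 25, 30, 105]
t=2: [139, 151, 143, 96, 46, 57, 120]
t=3: [136, 124, 127, 116, 76, 89, 140]
t=4: [141, 152, 153, 145, 115, 118, 132]
t=5: [132, 120, 119, 130, 149, 154, 145]
t=6: [144, 157, 157, 145, 125, 118, 128]
t=7: [129, 114, 114, 129, 149, 155, 147]
t=8: [145, 152, 152, 144, 125, 117, 127]
t=9: [130, 119, 120, 131, 149, 155, 148]
t=10: [145, 157, 158, 144, 125, 117, 126]
t=11: [128, 113, 113, 130, 149, 155, 148]
t=12: [145, 151, 151, 143, 125, 117, 126]
t=13: [130, 120, 121, 132, 150, 155, 148]
t=14: [145, 158, 157, 143, 124, 117, 126]
t=15: [128, 113, 114, 131, 151, 156, 148]
t=16: [145, 151, 151, 142, 122, 116, 126]
t=17: [130, 120, 121, 133, 152, 155, 148]
t=18: [145, 158, 157, 142, 122, 116, 126]
t=19: [128, 113, 114, 132, 152, 155, 148]
t=20: [145, 151, 151, 141, 122, 116, 126]
t=21: [130, 120, 121, 135, 152, 155, 148]
t=22: [145, 158, 156, 140, 121, 116, 126]
t=23: [128, 113, 116, 134, 154, 156, 148]
t=24: [145, 152, 152, 139, 119, 115, 126]
t=25: [130, 119, 121, 136, 154, 154, 148]
t=26: [145, 157, 156, 138, 119, 116, 126]
t=27: [128, 114, 117, 136, 154, 156, 148]
t=28: [145, 153, 152, 137, 119, 115, 126]
t=29: [130, 119, 121, 138, 154, 154, 148]
t=30: [145, 157, 155, 137, 119, 116, 126]
t=31: [128, 114, 117, 137, 155, 156, 148]
t=32: [145, 153, 152, 137, 118, 115, 126]
t=33: [130, 119, 121, 138, 153, 154, 148]
t=34: [145, 157, 155, 137, 120, 116, 126]
t=35: [128, 114, 117, 137, 155, 156, 148]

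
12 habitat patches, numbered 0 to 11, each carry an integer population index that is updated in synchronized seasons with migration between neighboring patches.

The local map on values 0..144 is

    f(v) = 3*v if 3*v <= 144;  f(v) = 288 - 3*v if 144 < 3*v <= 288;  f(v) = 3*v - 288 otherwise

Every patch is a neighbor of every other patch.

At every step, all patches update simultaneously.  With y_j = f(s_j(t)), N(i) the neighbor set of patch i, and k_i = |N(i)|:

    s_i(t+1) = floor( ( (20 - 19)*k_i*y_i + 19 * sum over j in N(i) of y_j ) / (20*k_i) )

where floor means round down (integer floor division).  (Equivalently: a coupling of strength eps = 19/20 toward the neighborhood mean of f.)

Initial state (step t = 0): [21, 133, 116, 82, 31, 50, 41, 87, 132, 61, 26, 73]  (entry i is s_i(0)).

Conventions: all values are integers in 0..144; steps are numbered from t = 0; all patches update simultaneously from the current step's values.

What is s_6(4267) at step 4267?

Answer: s_6(4267) = 9
Key observation: The state at step 4, [27, 27, 27, 27, 27, 27, 27, 27, 27, 27, 27, 27], reappears at step 12: the system is in a cycle of period 8 from step 4 on.  Therefore the state at step 4267 equals the state at step 4 + ((4267 - 4) mod 8) = 11, which is [9, 9, 9, 9, 9, 9, 9, 9, 9, 9, 9, 9].

Derivation:
t=0: [21, 133, 116, 82, 31, 50, 41, 87, 132, 61, 26, 73]
t=1: [85, 83, 85, 86, 84, 82, 83, 86, 83, 84, 84, 85]
t=2: [35, 35, 35, 35, 35, 35, 35, 35, 35, 35, 35, 35]
t=3: [105, 105, 105, 105, 105, 105, 105, 105, 105, 105, 105, 105]
t=4: [27, 27, 27, 27, 27, 27, 27, 27, 27, 27, 27, 27]
t=5: [81, 81, 81, 81, 81, 81, 81, 81, 81, 81, 81, 81]
t=6: [45, 45, 45, 45, 45, 45, 45, 45, 45, 45, 45, 45]
t=7: [135, 135, 135, 135, 135, 135, 135, 135, 135, 135, 135, 135]
t=8: [117, 117, 117, 117, 117, 117, 117, 117, 117, 117, 117, 117]
t=9: [63, 63, 63, 63, 63, 63, 63, 63, 63, 63, 63, 63]
t=10: [99, 99, 99, 99, 99, 99, 99, 99, 99, 99, 99, 99]
t=11: [9, 9, 9, 9, 9, 9, 9, 9, 9, 9, 9, 9]
t=12: [27, 27, 27, 27, 27, 27, 27, 27, 27, 27, 27, 27]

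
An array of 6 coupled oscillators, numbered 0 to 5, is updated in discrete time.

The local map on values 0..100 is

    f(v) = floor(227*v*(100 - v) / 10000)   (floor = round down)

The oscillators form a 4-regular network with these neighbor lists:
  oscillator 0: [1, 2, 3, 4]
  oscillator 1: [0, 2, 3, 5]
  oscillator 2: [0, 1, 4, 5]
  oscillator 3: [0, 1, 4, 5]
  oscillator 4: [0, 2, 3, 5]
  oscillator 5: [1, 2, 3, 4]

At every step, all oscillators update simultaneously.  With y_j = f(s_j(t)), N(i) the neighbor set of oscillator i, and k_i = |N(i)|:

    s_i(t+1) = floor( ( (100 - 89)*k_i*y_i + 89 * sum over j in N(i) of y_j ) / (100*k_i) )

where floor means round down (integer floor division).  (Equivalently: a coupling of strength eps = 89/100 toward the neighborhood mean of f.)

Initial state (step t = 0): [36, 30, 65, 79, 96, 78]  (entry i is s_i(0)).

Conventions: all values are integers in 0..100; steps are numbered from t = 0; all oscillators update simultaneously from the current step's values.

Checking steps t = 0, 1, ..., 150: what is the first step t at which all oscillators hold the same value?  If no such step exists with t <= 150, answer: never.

Simulating step by step:
t=0: [36, 30, 65, 79, 96, 78]  (not all equal)
t=1: [37, 44, 37, 36, 40, 35]  (not all equal)
t=2: [53, 52, 52, 52, 51, 53]  (not all equal)
t=3: [56, 56, 56, 56, 56, 56]  (all equal)

Answer: 3
Key observation: Synchronization is absorbing here: once all oscillators are equal they stay equal, and step 3 is the first all-equal step.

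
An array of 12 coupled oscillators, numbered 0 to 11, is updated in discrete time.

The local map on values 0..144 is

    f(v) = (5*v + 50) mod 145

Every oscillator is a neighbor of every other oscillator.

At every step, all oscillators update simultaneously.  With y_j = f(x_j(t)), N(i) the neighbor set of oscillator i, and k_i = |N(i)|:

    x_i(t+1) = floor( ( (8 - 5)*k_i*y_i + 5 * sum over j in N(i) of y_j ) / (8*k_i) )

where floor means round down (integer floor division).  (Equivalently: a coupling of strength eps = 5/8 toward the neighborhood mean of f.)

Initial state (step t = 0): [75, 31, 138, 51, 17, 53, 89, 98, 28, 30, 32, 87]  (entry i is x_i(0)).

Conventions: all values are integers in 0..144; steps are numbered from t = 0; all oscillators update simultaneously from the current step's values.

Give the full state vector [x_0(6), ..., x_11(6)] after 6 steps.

Simulating step by step:
t=0: [75, 31, 138, 51, 17, 53, 89, 98, 28, 30, 32, 87]
t=1: [86, 62, 48, 48, 86, 51, 62, 76, 57, 60, 64, 59]
t=2: [49, 57, 35, 35, 49, 40, 57, 80, 49, 54, 60, 53]
t=3: [30, 42, 53, 53, 30, 61, 42, 33, 30, 37, 47, 36]
t=4: [68, 87, 58, 58, 68, 71, 87, 73, 68, 79, 95, 77]
t=5: [79, 63, 63, 63, 79, 84, 63, 87, 79, 50, 76, 47]
t=6: [43, 63, 63, 63, 43, 51, 63, 55, 43, 43, 84, 84]

Answer: [43, 63, 63, 63, 43, 51, 63, 55, 43, 43, 84, 84]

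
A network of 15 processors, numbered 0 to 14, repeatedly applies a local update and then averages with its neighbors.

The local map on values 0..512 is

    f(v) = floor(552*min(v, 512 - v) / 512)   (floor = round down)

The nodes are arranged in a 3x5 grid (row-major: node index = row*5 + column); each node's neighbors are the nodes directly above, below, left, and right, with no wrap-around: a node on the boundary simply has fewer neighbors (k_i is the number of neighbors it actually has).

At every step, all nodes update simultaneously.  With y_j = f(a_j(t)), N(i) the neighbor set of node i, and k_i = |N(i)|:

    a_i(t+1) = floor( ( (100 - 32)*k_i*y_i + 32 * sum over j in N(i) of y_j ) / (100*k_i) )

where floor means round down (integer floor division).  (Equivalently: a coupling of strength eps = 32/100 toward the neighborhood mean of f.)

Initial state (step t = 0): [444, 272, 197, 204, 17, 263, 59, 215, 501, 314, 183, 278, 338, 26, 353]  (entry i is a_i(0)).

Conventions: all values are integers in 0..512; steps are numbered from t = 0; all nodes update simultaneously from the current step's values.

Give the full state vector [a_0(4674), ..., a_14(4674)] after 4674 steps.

Answer: [257, 256, 256, 255, 254, 257, 256, 256, 255, 254, 257, 256, 256, 255, 254]
Key observation: The state at step 23, [276, 275, 274, 273, 273, 276, 275, 274, 273, 273, 276, 275, 274, 273, 273], reappears at step 35: the system is in a cycle of period 12 from step 23 on.  Therefore the state at step 4674 equals the state at step 23 + ((4674 - 23) mod 12) = 30, which is [257, 256, 256, 255, 254, 257, 256, 256, 255, 254, 257, 256, 256, 255, 254].

Derivation:
t=0: [444, 272, 197, 204, 17, 263, 59, 215, 501, 314, 183, 278, 338, 26, 353]
t=1: [133, 212, 219, 174, 81, 217, 123, 194, 62, 166, 217, 219, 181, 58, 154]
t=2: [171, 209, 227, 168, 117, 212, 162, 192, 95, 155, 233, 220, 186, 87, 151]
t=3: [197, 217, 231, 173, 141, 220, 190, 198, 121, 155, 245, 227, 193, 112, 151]
t=4: [219, 229, 236, 183, 159, 233, 212, 208, 143, 160, 256, 238, 202, 134, 156]
t=5: [240, 243, 243, 195, 175, 249, 233, 220, 163, 169, 268, 250, 214, 155, 164]
t=6: [260, 259, 253, 209, 190, 264, 253, 234, 182, 181, 264, 262, 228, 175, 175]
t=7: [270, 271, 264, 224, 205, 267, 269, 250, 202, 195, 267, 266, 242, 194, 189]
t=8: [260, 260, 263, 239, 222, 263, 262, 263, 221, 211, 264, 263, 256, 214, 205]
t=9: [270, 270, 267, 254, 239, 268, 268, 266, 240, 228, 267, 268, 269, 234, 223]
t=10: [260, 260, 264, 268, 257, 262, 262, 263, 258, 247, 263, 262, 260, 252, 242]
t=11: [270, 270, 267, 265, 270, 269, 269, 268, 271, 266, 268, 269, 270, 270, 262]
t=12: [260, 260, 263, 264, 261, 261, 261, 262, 260, 264, 262, 261, 260, 260, 266]
t=13: [270, 270, 268, 267, 269, 270, 270, 269, 270, 267, 269, 270, 270, 270, 266]
t=14: [260, 260, 262, 263, 261, 260, 260, 260, 260, 263, 260, 260, 260, 260, 264]
t=15: [271, 270, 269, 268, 269, 271, 271, 270, 270, 268, 271, 271, 271, 270, 267]
t=16: [259, 259, 261, 262, 261, 259, 259, 259, 260, 262, 259, 259, 259, 260, 263]
t=17: [272, 271, 270, 269, 269, 272, 272, 271, 270, 269, 272, 272, 271, 270, 268]
t=18: [258, 258, 259, 260, 261, 258, 258, 259, 260, 261, 258, 258, 259, 260, 262]
t=19: [273, 272, 272, 271, 270, 273, 272, 272, 271, 270, 273, 272, 272, 270, 269]
t=20: [257, 257, 258, 259, 259, 257, 257, 258, 259, 260, 257, 257, 258, 259, 260]
t=21: [274, 273, 273, 272, 271, 274, 273, 273, 272, 271, 274, 273, 273, 272, 271]
t=22: [256, 256, 257, 258, 258, 256, 256, 257, 258, 258, 256, 256, 257, 258, 258]
t=23: [276, 275, 274, 273, 273, 276, 275, 274, 273, 273, 276, 275, 274, 273, 273]
t=24: [254, 255, 256, 256, 257, 254, 255, 256, 256, 257, 254, 255, 256, 256, 257]
t=25: [273, 274, 275, 275, 274, 273, 274, 275, 275, 274, 273, 274, 275, 275, 274]
t=26: [256, 256, 255, 255, 255, 256, 256, 255, 255, 255, 256, 256, 255, 255, 255]
t=27: [276, 275, 274, 274, 274, 276, 275, 274, 274, 274, 276, 275, 274, 274, 274]
t=28: [254, 255, 255, 256, 256, 254, 255, 255, 256, 256, 254, 255, 255, 256, 256]
t=29: [273, 273, 274, 275, 276, 273, 273, 274, 275, 276, 273, 273, 274, 275, 276]
t=30: [257, 256, 256, 255, 254, 257, 256, 256, 255, 254, 257, 256, 256, 255, 254]
t=31: [274, 275, 275, 274, 273, 274, 275, 275, 274, 273, 274, 275, 275, 274, 273]
t=32: [255, 255, 255, 256, 256, 255, 255, 255, 256, 256, 255, 255, 255, 256, 256]
t=33: [274, 274, 274, 275, 276, 274, 274, 274, 275, 276, 274, 274, 274, 275, 276]
t=34: [256, 256, 255, 255, 254, 256, 256, 255, 255, 254, 256, 256, 255, 255, 254]
t=35: [276, 275, 274, 273, 273, 276, 275, 274, 273, 273, 276, 275, 274, 273, 273]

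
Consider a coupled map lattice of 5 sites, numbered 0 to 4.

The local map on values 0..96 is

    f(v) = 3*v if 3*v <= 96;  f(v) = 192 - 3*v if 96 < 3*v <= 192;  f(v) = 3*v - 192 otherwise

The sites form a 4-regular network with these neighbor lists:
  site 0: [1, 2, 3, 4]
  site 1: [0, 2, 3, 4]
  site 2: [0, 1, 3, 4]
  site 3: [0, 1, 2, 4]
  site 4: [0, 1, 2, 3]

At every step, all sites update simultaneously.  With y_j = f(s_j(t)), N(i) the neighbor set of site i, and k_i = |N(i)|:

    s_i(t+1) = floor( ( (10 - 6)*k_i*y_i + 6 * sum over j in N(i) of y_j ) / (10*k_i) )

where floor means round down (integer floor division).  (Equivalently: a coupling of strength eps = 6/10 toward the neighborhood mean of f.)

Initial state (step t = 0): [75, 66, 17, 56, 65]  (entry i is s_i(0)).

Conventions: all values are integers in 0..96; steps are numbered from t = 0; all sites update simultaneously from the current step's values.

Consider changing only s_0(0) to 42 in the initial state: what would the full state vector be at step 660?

Simulating step by step:
t=0: [42, 66, 17, 56, 65]
t=1: [39, 24, 35, 28, 23]
t=2: [76, 76, 79, 79, 75]
t=3: [38, 38, 40, 40, 37]
t=4: [76, 76, 75, 75, 77]
t=5: [35, 35, 34, 34, 36]
t=6: [87, 87, 88, 88, 86]
t=7: [69, 69, 70, 70, 68]
t=8: [15, 15, 16, 16, 14]
t=9: [45, 45, 46, 46, 44]
t=10: [56, 56, 55, 55, 57]
t=11: [24, 24, 25, 25, 23]
t=12: [72, 72, 73, 73, 71]
t=13: [24, 24, 25, 25, 23]

Answer: [72, 72, 73, 73, 71]
Key observation: The state at step 11, [24, 24, 25, 25, 23], reappears at step 13: the system is in a cycle of period 2 from step 11 on.  Therefore the state at step 660 equals the state at step 11 + ((660 - 11) mod 2) = 12, which is [72, 72, 73, 73, 71].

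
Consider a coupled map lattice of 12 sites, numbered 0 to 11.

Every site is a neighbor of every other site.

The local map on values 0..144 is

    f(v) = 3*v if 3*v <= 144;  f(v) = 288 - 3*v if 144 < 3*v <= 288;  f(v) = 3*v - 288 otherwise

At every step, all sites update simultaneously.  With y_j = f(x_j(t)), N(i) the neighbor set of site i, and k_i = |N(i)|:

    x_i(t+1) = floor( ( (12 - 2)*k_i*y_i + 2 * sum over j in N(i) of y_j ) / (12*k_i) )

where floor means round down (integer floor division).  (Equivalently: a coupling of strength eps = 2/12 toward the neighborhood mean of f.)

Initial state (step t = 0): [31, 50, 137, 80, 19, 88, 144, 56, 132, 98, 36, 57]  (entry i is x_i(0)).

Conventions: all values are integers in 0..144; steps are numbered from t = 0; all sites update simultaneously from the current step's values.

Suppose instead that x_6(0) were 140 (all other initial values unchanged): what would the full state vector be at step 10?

Simulating step by step:
t=0: [31, 50, 137, 80, 19, 88, 140, 56, 132, 98, 36, 57]
t=1: [92, 129, 116, 55, 62, 35, 124, 114, 104, 21, 104, 112]
t=2: [21, 93, 61, 112, 95, 98, 80, 56, 31, 63, 31, 51]
t=3: [64, 19, 98, 51, 14, 17, 51, 110, 88, 93, 88, 122]
t=4: [89, 57, 15, 121, 44, 52, 121, 44, 30, 17, 30, 74]
t=5: [32, 111, 52, 76, 123, 123, 76, 123, 89, 57, 89, 69]
t=6: [91, 50, 121, 62, 79, 79, 62, 79, 30, 109, 30, 79]
t=7: [25, 125, 74, 96, 54, 54, 96, 54, 86, 44, 86, 54]
t=8: [75, 85, 68, 14, 117, 117, 14, 117, 38, 122, 38, 117]
t=9: [64, 39, 81, 46, 64, 64, 46, 64, 105, 76, 105, 64]
t=10: [94, 111, 52, 128, 94, 94, 128, 94, 37, 64, 37, 94]

Answer: [94, 111, 52, 128, 94, 94, 128, 94, 37, 64, 37, 94]
Key observation: This trace re-runs the system from the modified initial state.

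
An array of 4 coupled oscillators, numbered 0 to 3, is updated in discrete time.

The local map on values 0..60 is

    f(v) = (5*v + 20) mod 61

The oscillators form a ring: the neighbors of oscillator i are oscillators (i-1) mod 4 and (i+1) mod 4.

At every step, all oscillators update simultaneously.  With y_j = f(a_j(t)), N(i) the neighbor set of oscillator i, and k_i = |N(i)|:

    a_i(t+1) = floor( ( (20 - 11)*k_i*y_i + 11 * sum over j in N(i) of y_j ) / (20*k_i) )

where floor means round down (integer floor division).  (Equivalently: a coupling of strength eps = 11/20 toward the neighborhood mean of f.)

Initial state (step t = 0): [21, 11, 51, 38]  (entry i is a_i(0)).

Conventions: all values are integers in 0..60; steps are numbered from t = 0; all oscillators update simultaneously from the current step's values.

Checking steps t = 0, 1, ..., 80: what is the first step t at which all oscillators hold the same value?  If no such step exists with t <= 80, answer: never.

Answer: 15
Key observation: Synchronization is absorbing here: once all oscillators are equal they stay equal, and step 15 is the first all-equal step.

Derivation:
t=0: [21, 11, 51, 38]  (not all equal)
t=1: [12, 15, 25, 21]  (not all equal)
t=2: [18, 26, 20, 12]  (not all equal)
t=3: [34, 42, 39, 38]  (not all equal)
t=4: [23, 31, 34, 22]  (not all equal)
t=5: [22, 29, 19, 9]  (not all equal)
t=6: [16, 36, 37, 18]  (not all equal)
t=7: [35, 24, 28, 38]  (not all equal)
t=8: [17, 21, 29, 25]  (not all equal)
t=9: [26, 25, 26, 34]  (not all equal)
t=10: [20, 25, 20, 18]  (not all equal)
t=11: [46, 42, 46, 54]  (not all equal)
t=12: [28, 24, 28, 24]  (not all equal)
t=13: [27, 29, 27, 29]  (not all equal)
t=14: [38, 37, 38, 37]  (not all equal)
t=15: [24, 24, 24, 24]  (all equal)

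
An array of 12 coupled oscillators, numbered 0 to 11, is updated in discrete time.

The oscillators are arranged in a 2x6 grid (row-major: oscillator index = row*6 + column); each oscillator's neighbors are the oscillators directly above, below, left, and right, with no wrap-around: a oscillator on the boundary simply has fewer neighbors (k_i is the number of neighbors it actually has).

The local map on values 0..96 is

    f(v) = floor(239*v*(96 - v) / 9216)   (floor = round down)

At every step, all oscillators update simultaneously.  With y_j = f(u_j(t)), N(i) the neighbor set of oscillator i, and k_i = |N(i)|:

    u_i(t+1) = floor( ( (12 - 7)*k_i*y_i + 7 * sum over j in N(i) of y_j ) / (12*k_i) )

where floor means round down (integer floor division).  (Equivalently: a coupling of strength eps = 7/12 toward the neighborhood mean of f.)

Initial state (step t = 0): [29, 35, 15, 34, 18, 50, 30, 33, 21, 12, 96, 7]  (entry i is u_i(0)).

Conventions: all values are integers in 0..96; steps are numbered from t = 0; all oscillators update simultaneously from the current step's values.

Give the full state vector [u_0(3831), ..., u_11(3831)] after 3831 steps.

Answer: [57, 57, 57, 57, 57, 57, 57, 57, 57, 57, 57, 57]
Key observation: The state at step 6, [57, 57, 57, 57, 57, 57, 57, 57, 57, 57, 57, 57], reappears at step 7: the system is in a cycle of period 1 from step 6 on.  Therefore the state at step 3831 equals the state at step 6 + ((3831 - 6) mod 1) = 6, which is [57, 57, 57, 57, 57, 57, 57, 57, 57, 57, 57, 57].

Derivation:
t=0: [29, 35, 15, 34, 18, 50, 30, 33, 21, 12, 96, 7]
t=1: [51, 48, 41, 40, 36, 39, 51, 50, 38, 29, 15, 23]
t=2: [59, 58, 58, 56, 51, 52, 59, 58, 56, 49, 41, 43]
t=3: [56, 56, 57, 58, 58, 59, 56, 57, 57, 58, 58, 58]
t=4: [58, 57, 57, 57, 56, 56, 57, 57, 57, 57, 57, 56]
t=5: [57, 57, 57, 57, 57, 58, 57, 57, 57, 57, 57, 57]
t=6: [57, 57, 57, 57, 57, 57, 57, 57, 57, 57, 57, 57]
t=7: [57, 57, 57, 57, 57, 57, 57, 57, 57, 57, 57, 57]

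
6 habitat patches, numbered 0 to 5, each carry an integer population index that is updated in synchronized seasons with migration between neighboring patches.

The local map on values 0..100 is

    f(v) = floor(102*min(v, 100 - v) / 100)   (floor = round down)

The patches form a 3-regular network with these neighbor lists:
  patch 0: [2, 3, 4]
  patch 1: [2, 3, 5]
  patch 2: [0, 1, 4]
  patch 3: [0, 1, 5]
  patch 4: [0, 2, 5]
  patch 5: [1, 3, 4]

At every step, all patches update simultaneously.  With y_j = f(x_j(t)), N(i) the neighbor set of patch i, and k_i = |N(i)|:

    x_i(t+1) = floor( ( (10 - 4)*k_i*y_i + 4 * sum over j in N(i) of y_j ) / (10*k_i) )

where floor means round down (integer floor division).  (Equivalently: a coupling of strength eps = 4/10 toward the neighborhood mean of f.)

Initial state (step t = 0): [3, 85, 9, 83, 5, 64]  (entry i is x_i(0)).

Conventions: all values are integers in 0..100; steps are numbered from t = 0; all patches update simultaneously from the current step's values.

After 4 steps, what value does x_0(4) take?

Simulating step by step:
t=0: [3, 85, 9, 83, 5, 64]
t=1: [5, 17, 8, 17, 9, 26]
t=2: [7, 17, 8, 16, 10, 21]
t=3: [8, 16, 9, 15, 10, 18]
t=4: [9, 15, 9, 14, 10, 16]

Answer: x_0(4) = 9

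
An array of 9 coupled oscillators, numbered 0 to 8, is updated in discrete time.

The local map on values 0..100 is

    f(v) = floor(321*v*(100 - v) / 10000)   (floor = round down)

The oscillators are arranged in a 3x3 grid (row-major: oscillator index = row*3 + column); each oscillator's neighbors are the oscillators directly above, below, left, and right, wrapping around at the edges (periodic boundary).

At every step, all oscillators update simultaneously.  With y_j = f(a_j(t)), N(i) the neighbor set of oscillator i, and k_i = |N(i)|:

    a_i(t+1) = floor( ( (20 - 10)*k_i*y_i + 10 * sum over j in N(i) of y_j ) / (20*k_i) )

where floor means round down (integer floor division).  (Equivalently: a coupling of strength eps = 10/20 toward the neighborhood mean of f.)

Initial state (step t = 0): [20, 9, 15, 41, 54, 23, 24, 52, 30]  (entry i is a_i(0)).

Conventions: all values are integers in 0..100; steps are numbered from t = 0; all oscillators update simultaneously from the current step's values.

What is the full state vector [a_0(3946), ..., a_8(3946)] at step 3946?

Simulating step by step:
t=0: [20, 9, 15, 41, 54, 23, 24, 52, 30]
t=1: [50, 44, 45, 69, 69, 60, 63, 68, 62]
t=2: [77, 76, 78, 71, 70, 74, 73, 71, 74]
t=3: [58, 59, 57, 63, 64, 61, 62, 64, 61]
t=4: [77, 76, 77, 74, 74, 75, 75, 74, 75]
t=5: [57, 58, 57, 60, 60, 59, 59, 60, 59]
t=6: [77, 77, 77, 77, 77, 77, 77, 77, 77]
t=7: [56, 56, 56, 56, 56, 56, 56, 56, 56]
t=8: [79, 79, 79, 79, 79, 79, 79, 79, 79]
t=9: [53, 53, 53, 53, 53, 53, 53, 53, 53]
t=10: [79, 79, 79, 79, 79, 79, 79, 79, 79]

Answer: [79, 79, 79, 79, 79, 79, 79, 79, 79]
Key observation: The state at step 8, [79, 79, 79, 79, 79, 79, 79, 79, 79], reappears at step 10: the system is in a cycle of period 2 from step 8 on.  Therefore the state at step 3946 equals the state at step 8 + ((3946 - 8) mod 2) = 8, which is [79, 79, 79, 79, 79, 79, 79, 79, 79].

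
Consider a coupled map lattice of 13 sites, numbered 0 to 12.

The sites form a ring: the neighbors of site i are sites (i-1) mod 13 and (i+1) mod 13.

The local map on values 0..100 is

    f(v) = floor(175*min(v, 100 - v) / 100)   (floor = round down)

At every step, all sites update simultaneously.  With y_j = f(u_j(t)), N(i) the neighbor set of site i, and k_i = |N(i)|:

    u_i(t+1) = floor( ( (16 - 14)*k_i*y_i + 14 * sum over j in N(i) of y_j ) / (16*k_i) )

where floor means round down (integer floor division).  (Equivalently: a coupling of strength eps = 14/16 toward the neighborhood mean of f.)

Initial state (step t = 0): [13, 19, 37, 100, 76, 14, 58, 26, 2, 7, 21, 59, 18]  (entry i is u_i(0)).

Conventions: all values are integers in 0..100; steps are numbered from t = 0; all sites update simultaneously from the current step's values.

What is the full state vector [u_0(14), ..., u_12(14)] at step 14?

Simulating step by step:
t=0: [13, 19, 37, 100, 76, 14, 58, 26, 2, 7, 21, 59, 18]
t=1: [30, 41, 22, 46, 15, 53, 39, 38, 25, 18, 40, 38, 44]
t=2: [71, 48, 70, 38, 74, 51, 73, 56, 47, 53, 51, 72, 61]
t=3: [72, 55, 72, 50, 71, 50, 76, 66, 79, 83, 67, 73, 51]
t=4: [77, 52, 78, 54, 82, 51, 69, 41, 43, 44, 40, 68, 52]
t=5: [78, 44, 76, 40, 76, 47, 75, 65, 74, 73, 66, 74, 52]
t=6: [75, 44, 69, 45, 71, 47, 67, 46, 52, 51, 47, 68, 46]
t=7: [74, 52, 74, 55, 76, 57, 78, 71, 82, 83, 71, 77, 53]
t=8: [78, 49, 76, 47, 72, 44, 59, 36, 38, 39, 36, 62, 47]
t=9: [77, 45, 78, 50, 75, 62, 70, 67, 65, 64, 66, 71, 55]
t=10: [73, 43, 76, 46, 72, 49, 60, 56, 60, 60, 56, 66, 49]
t=11: [75, 48, 73, 49, 78, 62, 79, 70, 73, 73, 66, 78, 57]
t=12: [74, 49, 79, 47, 70, 40, 56, 42, 49, 52, 44, 63, 44]
t=13: [76, 46, 77, 48, 73, 65, 72, 80, 79, 81, 74, 75, 57]
t=14: [73, 45, 76, 48, 69, 49, 48, 41, 34, 39, 38, 57, 46]

Answer: [73, 45, 76, 48, 69, 49, 48, 41, 34, 39, 38, 57, 46]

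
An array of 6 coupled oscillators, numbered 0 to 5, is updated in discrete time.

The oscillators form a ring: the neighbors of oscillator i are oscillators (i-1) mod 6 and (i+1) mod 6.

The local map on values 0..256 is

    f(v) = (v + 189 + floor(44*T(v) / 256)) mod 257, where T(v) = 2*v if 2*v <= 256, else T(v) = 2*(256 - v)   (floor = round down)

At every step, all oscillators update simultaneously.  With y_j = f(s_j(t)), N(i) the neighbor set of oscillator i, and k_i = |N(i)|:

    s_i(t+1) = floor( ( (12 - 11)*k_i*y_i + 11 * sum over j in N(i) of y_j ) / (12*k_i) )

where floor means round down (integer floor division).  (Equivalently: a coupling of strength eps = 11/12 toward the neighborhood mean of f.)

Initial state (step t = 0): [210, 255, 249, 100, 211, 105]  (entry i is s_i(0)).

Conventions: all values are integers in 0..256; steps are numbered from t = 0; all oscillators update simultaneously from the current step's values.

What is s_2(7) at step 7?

Answer: s_2(7) = 68

Derivation:
t=0: [210, 255, 249, 100, 211, 105]
t=1: [132, 171, 131, 161, 76, 150]
t=2: [123, 107, 126, 74, 114, 74]
t=3: [56, 97, 57, 87, 35, 86]
t=4: [50, 12, 51, 115, 63, 115]
t=5: [154, 134, 133, 14, 80, 131]
t=6: [107, 113, 152, 84, 146, 82]
t=7: [63, 95, 68, 110, 49, 90]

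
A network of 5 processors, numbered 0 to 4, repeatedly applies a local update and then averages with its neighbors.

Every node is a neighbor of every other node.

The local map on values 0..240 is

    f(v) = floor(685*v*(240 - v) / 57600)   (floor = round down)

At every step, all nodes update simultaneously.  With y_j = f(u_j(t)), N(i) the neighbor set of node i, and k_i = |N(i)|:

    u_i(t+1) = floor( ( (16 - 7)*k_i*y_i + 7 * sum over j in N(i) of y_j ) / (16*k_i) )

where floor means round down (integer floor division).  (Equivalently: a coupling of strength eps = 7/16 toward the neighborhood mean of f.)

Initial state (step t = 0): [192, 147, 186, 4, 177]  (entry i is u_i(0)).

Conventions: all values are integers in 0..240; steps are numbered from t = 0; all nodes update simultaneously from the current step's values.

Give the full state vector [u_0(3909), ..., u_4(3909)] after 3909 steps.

Simulating step by step:
t=0: [192, 147, 186, 4, 177]
t=1: [107, 131, 112, 63, 118]
t=2: [165, 165, 165, 148, 166]
t=3: [148, 148, 148, 154, 147]
t=4: [160, 160, 160, 158, 161]
t=5: [152, 152, 152, 153, 151]
t=6: [158, 158, 158, 158, 158]
t=7: [154, 154, 154, 154, 154]
t=8: [157, 157, 157, 157, 157]
t=9: [154, 154, 154, 154, 154]

Answer: [154, 154, 154, 154, 154]
Key observation: The state at step 7, [154, 154, 154, 154, 154], reappears at step 9: the system is in a cycle of period 2 from step 7 on.  Therefore the state at step 3909 equals the state at step 7 + ((3909 - 7) mod 2) = 7, which is [154, 154, 154, 154, 154].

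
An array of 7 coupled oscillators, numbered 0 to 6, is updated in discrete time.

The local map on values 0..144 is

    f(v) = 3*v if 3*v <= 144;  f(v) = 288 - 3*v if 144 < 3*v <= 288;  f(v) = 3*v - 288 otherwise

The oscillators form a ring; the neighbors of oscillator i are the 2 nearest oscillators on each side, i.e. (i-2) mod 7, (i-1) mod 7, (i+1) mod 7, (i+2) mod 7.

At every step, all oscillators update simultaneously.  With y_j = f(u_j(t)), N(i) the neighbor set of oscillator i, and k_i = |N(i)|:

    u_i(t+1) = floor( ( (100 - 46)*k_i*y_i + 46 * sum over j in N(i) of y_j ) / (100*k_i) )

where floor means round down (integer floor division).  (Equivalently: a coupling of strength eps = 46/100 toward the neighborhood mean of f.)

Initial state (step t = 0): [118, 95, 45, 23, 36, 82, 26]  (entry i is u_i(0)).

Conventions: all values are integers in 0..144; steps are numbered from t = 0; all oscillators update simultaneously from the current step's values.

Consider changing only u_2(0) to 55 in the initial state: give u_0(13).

Simulating step by step:
t=0: [118, 95, 55, 23, 36, 82, 26]
t=1: [63, 40, 94, 69, 94, 59, 67]
t=2: [90, 96, 38, 71, 36, 91, 85]
t=3: [28, 27, 84, 67, 85, 35, 34]
t=4: [82, 79, 52, 76, 55, 91, 89]
t=5: [47, 56, 103, 69, 92, 36, 37]
t=6: [117, 105, 52, 73, 43, 97, 103]
t=7: [55, 47, 104, 70, 95, 34, 36]
t=8: [109, 114, 52, 73, 37, 90, 100]
t=9: [45, 58, 102, 73, 86, 36, 32]
t=10: [111, 98, 49, 68, 49, 96, 96]
t=11: [41, 34, 107, 78, 102, 31, 22]
t=12: [100, 86, 51, 57, 38, 80, 74]
t=13: [38, 54, 104, 100, 103, 61, 59]

Answer: u_0(13) = 38
Key observation: This trace re-runs the system from the modified initial state.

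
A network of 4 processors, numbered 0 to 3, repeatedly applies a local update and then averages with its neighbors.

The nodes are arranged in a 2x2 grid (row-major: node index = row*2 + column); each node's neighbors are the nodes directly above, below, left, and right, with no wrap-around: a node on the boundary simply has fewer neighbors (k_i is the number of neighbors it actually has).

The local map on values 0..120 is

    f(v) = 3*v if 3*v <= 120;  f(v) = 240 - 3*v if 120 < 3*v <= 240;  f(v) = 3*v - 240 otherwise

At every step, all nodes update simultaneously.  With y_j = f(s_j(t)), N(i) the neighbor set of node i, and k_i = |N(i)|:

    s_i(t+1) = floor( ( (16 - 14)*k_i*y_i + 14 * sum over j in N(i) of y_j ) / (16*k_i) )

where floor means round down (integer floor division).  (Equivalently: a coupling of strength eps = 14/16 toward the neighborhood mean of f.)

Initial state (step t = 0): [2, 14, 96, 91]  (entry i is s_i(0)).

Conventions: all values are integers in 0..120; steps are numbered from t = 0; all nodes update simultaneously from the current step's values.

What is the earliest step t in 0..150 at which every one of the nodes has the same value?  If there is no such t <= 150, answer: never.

Simulating step by step:
t=0: [2, 14, 96, 91]  (not all equal)
t=1: [40, 22, 23, 43]  (not all equal)
t=2: [74, 109, 109, 72]  (not all equal)
t=3: [78, 29, 29, 79]  (not all equal)
t=4: [76, 14, 14, 76]  (not all equal)
t=5: [38, 15, 15, 38]  (not all equal)
t=6: [53, 105, 105, 53]  (not all equal)
t=7: [75, 80, 80, 75]  (not all equal)
t=8: [1, 13, 13, 1]  (not all equal)
t=9: [34, 7, 7, 34]  (not all equal)
t=10: [31, 91, 91, 31]  (not all equal)
t=11: [40, 85, 85, 40]  (not all equal)
t=12: [28, 106, 106, 28]  (not all equal)
t=13: [78, 83, 83, 78]  (not all equal)
t=14: [8, 6, 6, 8]  (not all equal)
t=15: [18, 23, 23, 18]  (not all equal)
t=16: [67, 55, 55, 67]  (not all equal)
t=17: [70, 43, 43, 70]  (not all equal)
t=18: [100, 40, 40, 100]  (not all equal)
t=19: [112, 67, 67, 112]  (not all equal)
t=20: [46, 88, 88, 46]  (not all equal)
t=21: [33, 92, 92, 33]  (not all equal)
t=22: [43, 91, 91, 43]  (not all equal)
t=23: [42, 101, 101, 42]  (not all equal)
t=24: [69, 107, 107, 69]  (not all equal)
t=25: [75, 39, 39, 75]  (not all equal)
t=26: [104, 27, 27, 104]  (not all equal)
t=27: [79, 73, 73, 79]  (not all equal)
t=28: [18, 5, 5, 18]  (not all equal)
t=29: [19, 49, 49, 19]  (not all equal)
t=30: [88, 61, 61, 88]  (not all equal)
t=31: [52, 28, 28, 52]  (not all equal)
t=32: [84, 84, 84, 84]  (all equal)

Answer: 32
Key observation: Synchronization is absorbing here: once all nodes are equal they stay equal, and step 32 is the first all-equal step.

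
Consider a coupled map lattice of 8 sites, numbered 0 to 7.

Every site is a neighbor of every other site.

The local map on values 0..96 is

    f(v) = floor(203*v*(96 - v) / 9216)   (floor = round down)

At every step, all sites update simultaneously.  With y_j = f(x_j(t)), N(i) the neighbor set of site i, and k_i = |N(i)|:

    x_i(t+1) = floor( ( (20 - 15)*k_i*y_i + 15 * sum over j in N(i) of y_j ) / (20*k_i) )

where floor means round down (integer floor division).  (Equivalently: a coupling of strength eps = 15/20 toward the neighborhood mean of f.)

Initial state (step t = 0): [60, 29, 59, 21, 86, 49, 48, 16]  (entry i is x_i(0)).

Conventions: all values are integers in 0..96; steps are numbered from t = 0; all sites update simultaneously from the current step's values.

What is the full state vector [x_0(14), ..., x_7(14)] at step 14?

Simulating step by step:
t=0: [60, 29, 59, 21, 86, 49, 48, 16]
t=1: [40, 39, 40, 38, 36, 41, 41, 37]
t=2: [48, 48, 48, 48, 48, 48, 48, 48]
t=3: [50, 50, 50, 50, 50, 50, 50, 50]
t=4: [50, 50, 50, 50, 50, 50, 50, 50]
t=5: [50, 50, 50, 50, 50, 50, 50, 50]
t=6: [50, 50, 50, 50, 50, 50, 50, 50]
t=7: [50, 50, 50, 50, 50, 50, 50, 50]
t=8: [50, 50, 50, 50, 50, 50, 50, 50]
t=9: [50, 50, 50, 50, 50, 50, 50, 50]
t=10: [50, 50, 50, 50, 50, 50, 50, 50]
t=11: [50, 50, 50, 50, 50, 50, 50, 50]
t=12: [50, 50, 50, 50, 50, 50, 50, 50]
t=13: [50, 50, 50, 50, 50, 50, 50, 50]
t=14: [50, 50, 50, 50, 50, 50, 50, 50]

Answer: [50, 50, 50, 50, 50, 50, 50, 50]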